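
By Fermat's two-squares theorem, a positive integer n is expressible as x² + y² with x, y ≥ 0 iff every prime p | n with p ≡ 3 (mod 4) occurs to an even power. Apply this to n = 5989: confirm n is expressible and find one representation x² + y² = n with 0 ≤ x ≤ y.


Step 1: Factor n = 5989 = 53 · 113.
Step 2: Check the mod-4 condition on each prime factor: 53 ≡ 1 (mod 4), exponent 1; 113 ≡ 1 (mod 4), exponent 1.
All primes ≡ 3 (mod 4) appear to even exponent (or don't appear), so by the two-squares theorem n IS expressible as a sum of two squares.
Step 3: Build a representation. Here n = 53 · 113 is a product of primes ≡ 1 (mod 4). Each prime p ≡ 1 (mod 4) is itself a sum of two squares; find a² by testing p − a² for a perfect square:
  53: 53 − 1² = 52, 53 − 2² = 49 = 7² ⇒ 53 = 2² + 7².
  113: 113 − 1² = 112, 113 − 2² = 109, 113 − 3² = 104, 113 − 4² = 97, 113 − 5² = 88, 113 − 6² = 77, 113 − 7² = 64 = 8² ⇒ 113 = 7² + 8².
  Combine using the Brahmagupta–Fibonacci identity (a² + b²)(c² + d²) = (ac − bd)² + (ad + bc)² = (ac + bd)² + (ad − bc)²:
  53 · 113 = 5989: from (2² + 7²)(7² + 8²), take (2·7 − 7·8, 2·8 + 7·7) = (14 − 56, 16 + 49) = (-42, 65); dropping signs (only squares matter) gives (42, 65); check 42² + 65² = 1764 + 4225 = 5989 ✓.
Step 4: Order so x ≤ y and verify: 42² + 65² = 1764 + 4225 = 5989 = n. ✓

n = 5989 = 42² + 65² (one valid representation with x ≤ y).


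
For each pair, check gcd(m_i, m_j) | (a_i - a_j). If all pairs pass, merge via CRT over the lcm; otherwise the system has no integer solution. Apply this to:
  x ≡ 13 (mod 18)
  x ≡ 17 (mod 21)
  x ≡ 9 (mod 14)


Moduli 18, 21, 14 are not pairwise coprime, so CRT works modulo lcm(m_i) when all pairwise compatibility conditions hold.
Pairwise compatibility: gcd(m_i, m_j) must divide a_i - a_j for every pair.
Merge one congruence at a time:
  Start: x ≡ 13 (mod 18).
  Combine with x ≡ 17 (mod 21): gcd(18, 21) = 3, and 17 - 13 = 4 is NOT divisible by 3.
    ⇒ system is inconsistent (no integer solution).

No solution (the system is inconsistent).


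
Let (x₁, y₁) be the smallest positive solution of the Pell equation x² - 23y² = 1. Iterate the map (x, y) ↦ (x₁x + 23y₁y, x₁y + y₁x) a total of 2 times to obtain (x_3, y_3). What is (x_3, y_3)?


Step 1: Find the fundamental solution (x₁, y₁) of x² - 23y² = 1.
  Expand √23 as a continued fraction. a₀ = ⌊√23⌋ = 4; iterate m_{k+1} = d_k·a_k − m_k, d_{k+1} = (23 − m_{k+1}²)/d_k, a_{k+1} = ⌊(a₀ + m_{k+1})/d_{k+1}⌋ (starting m₀ = 0, d₀ = 1), with convergents p_k = a_k·p_{k-1} + p_{k-2}, q_k = a_k·q_{k-1} + q_{k-2} (p₋₁ = 1, q₋₁ = 0):
  k = 0: a₀ = 4; p₀/q₀ = 4/1; p₀² − 23·q₀² = 16 − 23 = -7.
  k = 1: m = 4, d = 7, a = ⌊(4 + 4)/7⌋ = 1; p/q = (1·4 + 1)/(1·1 + 0) = 5/1; p² − 23·q² = 25 − 23 = 2.
  k = 2: m = 3, d = 2, a = ⌊(4 + 3)/2⌋ = 3; p/q = (3·5 + 4)/(3·1 + 1) = 19/4; p² − 23·q² = 361 − 368 = -7.
  k = 3: m = 3, d = 7, a = ⌊(4 + 3)/7⌋ = 1; p/q = (1·19 + 5)/(1·4 + 1) = 24/5; p² − 23·q² = 576 − 575 = 1.
  The first convergent with p² − 23·q² = 1 gives the fundamental solution (x₁, y₁) = (24, 5).
Step 2: Apply the recurrence (x_{n+1}, y_{n+1}) = (x₁x_n + 23y₁y_n, x₁y_n + y₁x_n) repeatedly.
  From (x_1, y_1) = (24, 5): x_2 = 24·24 + 23·5·5 = 1151; y_2 = 24·5 + 5·24 = 240.
  From (x_2, y_2) = (1151, 240): x_3 = 24·1151 + 23·5·240 = 55224; y_3 = 24·240 + 5·1151 = 11515.
Step 3: Verify x_3² - 23·y_3² = 3049690176 - 3049690175 = 1 (should be 1). ✓

(x_1, y_1) = (24, 5); (x_3, y_3) = (55224, 11515).


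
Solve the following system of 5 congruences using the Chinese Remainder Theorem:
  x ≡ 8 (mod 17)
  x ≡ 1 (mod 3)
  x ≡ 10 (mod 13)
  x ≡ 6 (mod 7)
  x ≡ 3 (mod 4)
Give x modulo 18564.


Product of moduli M = 17 · 3 · 13 · 7 · 4 = 18564.
Merge one congruence at a time:
  Start: x ≡ 8 (mod 17).
  Combine with x ≡ 1 (mod 3); new modulus lcm = 51.
    Write x = 8 + 17·t and substitute into x ≡ 1 (mod 3): 17·t ≡ 1 − 8 = -7 (mod 3).
    Reduce coefficients mod 3: 2·t ≡ 2 (mod 3).
    The inverse of 2 mod 3 is 2 (since 2·2 = 4 = 1·3 + 1), so t ≡ 2·2 = 4 ≡ 1 (mod 3).
    Then x = 8 + 17·1 = 25, valid modulo lcm(17, 3) = 51: x ≡ 25 (mod 51).
  Combine with x ≡ 10 (mod 13); new modulus lcm = 663.
    Write x = 25 + 51·t and substitute into x ≡ 10 (mod 13): 51·t ≡ 10 − 25 = -15 (mod 13).
    Reduce coefficients mod 13: 12·t ≡ 11 (mod 13).
    The inverse of 12 mod 13 is 12 (since 12·12 = 144 = 11·13 + 1), so t ≡ 12·11 = 132 ≡ 2 (mod 13).
    Then x = 25 + 51·2 = 127, valid modulo lcm(51, 13) = 663: x ≡ 127 (mod 663).
  Combine with x ≡ 6 (mod 7); new modulus lcm = 4641.
    Write x = 127 + 663·t and substitute into x ≡ 6 (mod 7): 663·t ≡ 6 − 127 = -121 (mod 7).
    Reduce coefficients mod 7: 5·t ≡ 5 (mod 7).
    The inverse of 5 mod 7 is 3 (since 5·3 = 15 = 2·7 + 1), so t ≡ 3·5 = 15 ≡ 1 (mod 7).
    Then x = 127 + 663·1 = 790, valid modulo lcm(663, 7) = 4641: x ≡ 790 (mod 4641).
  Combine with x ≡ 3 (mod 4); new modulus lcm = 18564.
    Write x = 790 + 4641·t and substitute into x ≡ 3 (mod 4): 4641·t ≡ 3 − 790 = -787 (mod 4).
    Reduce coefficients mod 4: 1·t ≡ 1 (mod 4).
    So t ≡ 1 (mod 4).
    Then x = 790 + 4641·1 = 5431, valid modulo lcm(4641, 4) = 18564: x ≡ 5431 (mod 18564).
Verify against each original: 5431 mod 17 = 8, 5431 mod 3 = 1, 5431 mod 13 = 10, 5431 mod 7 = 6, 5431 mod 4 = 3.

x ≡ 5431 (mod 18564).


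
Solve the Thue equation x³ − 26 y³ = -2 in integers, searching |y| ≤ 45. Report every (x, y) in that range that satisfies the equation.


The equation is x³ - 26y³ = -2. For fixed y, x³ = 26·y³ − 2, so a solution requires the RHS to be a perfect cube.
Strategy: iterate y from -45 to 45, compute RHS = 26·y³ − 2, and check whether it is a (positive or negative) perfect cube.
Check small values of y:
  y = 0: RHS = -2 is not a perfect cube.
  y = 1: RHS = 24 is not a perfect cube.
  y = -1: RHS = -28 is not a perfect cube.
  y = 2: RHS = 206 is not a perfect cube.
  y = -2: RHS = -210 is not a perfect cube.
  y = 3: RHS = 700 is not a perfect cube.
  y = -3: RHS = -704 is not a perfect cube.
Continuing the search up to |y| = 45 finds no solutions either.
No (x, y) in the scanned range satisfies the equation.

No integer solutions with |y| ≤ 45.


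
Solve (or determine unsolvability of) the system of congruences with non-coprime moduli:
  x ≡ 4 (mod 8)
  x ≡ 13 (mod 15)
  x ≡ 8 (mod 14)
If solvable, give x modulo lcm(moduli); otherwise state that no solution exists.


Moduli 8, 15, 14 are not pairwise coprime, so CRT works modulo lcm(m_i) when all pairwise compatibility conditions hold.
Pairwise compatibility: gcd(m_i, m_j) must divide a_i - a_j for every pair.
Merge one congruence at a time:
  Start: x ≡ 4 (mod 8).
  Combine with x ≡ 13 (mod 15): gcd(8, 15) = 1; 13 - 4 = 9, which IS divisible by 1, so compatible.
    Write x = 4 + 8·t and substitute into x ≡ 13 (mod 15): 8·t ≡ 13 − 4 = 9 (mod 15).
    The inverse of 8 mod 15 is 2 (since 8·2 = 16 = 1·15 + 1), so t ≡ 2·9 = 18 ≡ 3 (mod 15).
    Then x = 4 + 8·3 = 28, valid modulo lcm(8, 15) = 120: x ≡ 28 (mod 120).
  Combine with x ≡ 8 (mod 14): gcd(120, 14) = 2; 8 - 28 = -20, which IS divisible by 2, so compatible.
    Write x = 28 + 120·t and substitute into x ≡ 8 (mod 14): 120·t ≡ 8 − 28 = -20 (mod 14).
    Divide the congruence (and modulus) by g = 2: 60·t ≡ -10 (mod 7).
    Reduce coefficients mod 7: 4·t ≡ 4 (mod 7).
    The inverse of 4 mod 7 is 2 (since 4·2 = 8 = 1·7 + 1), so t ≡ 2·4 = 8 ≡ 1 (mod 7).
    Then x = 28 + 120·1 = 148, valid modulo lcm(120, 14) = 840: x ≡ 148 (mod 840).
Verify: 148 mod 8 = 4, 148 mod 15 = 13, 148 mod 14 = 8.

x ≡ 148 (mod 840).


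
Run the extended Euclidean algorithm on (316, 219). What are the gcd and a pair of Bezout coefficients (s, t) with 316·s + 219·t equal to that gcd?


Euclidean algorithm on (316, 219) — divide until remainder is 0:
  316 = 1 · 219 + 97
  219 = 2 · 97 + 25
  97 = 3 · 25 + 22
  25 = 1 · 22 + 3
  22 = 7 · 3 + 1
  3 = 3 · 1 + 0
gcd(316, 219) = 1.
Track Bezout coefficients alongside the remainders: start with r₀ = 316 = a·1 + b·0 (s = 1, t = 0) and r₁ = 219 = a·0 + b·1 (s = 0, t = 1); each new remainder r_{k+1} = r_{k-1} − q_k·r_k inherits s_{k+1} = s_{k-1} − q_k·s_k, t_{k+1} = t_{k-1} − q_k·t_k, so r_k = a·s_k + b·t_k at every step:
  q = 1: r = 97, s = 1 − 1·0 = 1, t = 0 − 1·1 = -1  (check: 316·1 + 219·(-1) = 97)
  q = 2: r = 25, s = 0 − 2·1 = -2, t = 1 − 2·(-1) = 3  (check: 316·(-2) + 219·3 = 25)
  q = 3: r = 22, s = 1 − 3·(-2) = 7, t = -1 − 3·3 = -10  (check: 316·7 + 219·(-10) = 22)
  q = 1: r = 3, s = -2 − 1·7 = -9, t = 3 − 1·(-10) = 13  (check: 316·(-9) + 219·13 = 3)
  q = 7: r = 1, s = 7 − 7·(-9) = 70, t = -10 − 7·13 = -101  (check: 316·70 + 219·(-101) = 1)
The row with r = 1 (the gcd) gives the Bezout coefficients s = 70, t = -101.
Result: 316 · (70) + 219 · (-101) = 1.

gcd(316, 219) = 1; s = 70, t = -101 (check: 316·70 + 219·(-101) = 1).


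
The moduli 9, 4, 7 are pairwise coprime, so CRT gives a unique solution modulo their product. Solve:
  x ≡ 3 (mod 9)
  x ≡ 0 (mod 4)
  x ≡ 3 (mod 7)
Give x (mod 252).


Moduli 9, 4, 7 are pairwise coprime; by CRT there is a unique solution modulo M = 9 · 4 · 7 = 252.
Solve pairwise, accumulating the modulus:
  Start with x ≡ 3 (mod 9).
  Combine with x ≡ 0 (mod 4): since gcd(9, 4) = 1, we get a unique residue mod 36.
    Write x = 3 + 9·t and substitute into x ≡ 0 (mod 4): 9·t ≡ 0 − 3 = -3 (mod 4).
    Reduce coefficients mod 4: 1·t ≡ 1 (mod 4).
    So t ≡ 1 (mod 4).
    Then x = 3 + 9·1 = 12, valid modulo lcm(9, 4) = 36: x ≡ 12 (mod 36).
  Combine with x ≡ 3 (mod 7): since gcd(36, 7) = 1, we get a unique residue mod 252.
    Write x = 12 + 36·t and substitute into x ≡ 3 (mod 7): 36·t ≡ 3 − 12 = -9 (mod 7).
    Reduce coefficients mod 7: 1·t ≡ 5 (mod 7).
    So t ≡ 5 (mod 7).
    Then x = 12 + 36·5 = 192, valid modulo lcm(36, 7) = 252: x ≡ 192 (mod 252).
Verify: 192 mod 9 = 3 ✓, 192 mod 4 = 0 ✓, 192 mod 7 = 3 ✓.

x ≡ 192 (mod 252).


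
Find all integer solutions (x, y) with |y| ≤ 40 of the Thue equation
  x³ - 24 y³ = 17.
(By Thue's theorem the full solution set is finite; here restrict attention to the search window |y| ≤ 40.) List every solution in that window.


The equation is x³ - 24y³ = 17. For fixed y, x³ = 24·y³ + 17, so a solution requires the RHS to be a perfect cube.
Strategy: iterate y from -40 to 40, compute RHS = 24·y³ + 17, and check whether it is a (positive or negative) perfect cube.
Check small values of y:
  y = 0: RHS = 17 is not a perfect cube.
  y = 1: RHS = 41 is not a perfect cube.
  y = -1: RHS = -7 is not a perfect cube.
  y = 2: RHS = 209 is not a perfect cube.
  y = -2: RHS = -175 is not a perfect cube.
  y = 3: RHS = 665 is not a perfect cube.
  y = -3: RHS = -631 is not a perfect cube.
Continuing the search up to |y| = 40 finds no solutions either.
No (x, y) in the scanned range satisfies the equation.

No integer solutions with |y| ≤ 40.


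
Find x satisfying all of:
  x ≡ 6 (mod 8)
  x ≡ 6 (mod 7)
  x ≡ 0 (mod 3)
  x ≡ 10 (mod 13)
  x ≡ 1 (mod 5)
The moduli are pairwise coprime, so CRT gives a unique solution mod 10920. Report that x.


Product of moduli M = 8 · 7 · 3 · 13 · 5 = 10920.
Merge one congruence at a time:
  Start: x ≡ 6 (mod 8).
  Combine with x ≡ 6 (mod 7); new modulus lcm = 56.
    Write x = 6 + 8·t and substitute into x ≡ 6 (mod 7): 8·t ≡ 6 − 6 = 0 (mod 7).
    Reduce coefficients mod 7: 1·t ≡ 0 (mod 7).
    So t ≡ 0 (mod 7).
    Then x = 6 + 8·0 = 6, valid modulo lcm(8, 7) = 56: x ≡ 6 (mod 56).
  Combine with x ≡ 0 (mod 3); new modulus lcm = 168.
    Write x = 6 + 56·t and substitute into x ≡ 0 (mod 3): 56·t ≡ 0 − 6 = -6 (mod 3).
    Reduce coefficients mod 3: 2·t ≡ 0 (mod 3).
    The inverse of 2 mod 3 is 2 (since 2·2 = 4 = 1·3 + 1), so t ≡ 2·0 = 0 ≡ 0 (mod 3).
    Then x = 6 + 56·0 = 6, valid modulo lcm(56, 3) = 168: x ≡ 6 (mod 168).
  Combine with x ≡ 10 (mod 13); new modulus lcm = 2184.
    Write x = 6 + 168·t and substitute into x ≡ 10 (mod 13): 168·t ≡ 10 − 6 = 4 (mod 13).
    Reduce coefficients mod 13: 12·t ≡ 4 (mod 13).
    The inverse of 12 mod 13 is 12 (since 12·12 = 144 = 11·13 + 1), so t ≡ 12·4 = 48 ≡ 9 (mod 13).
    Then x = 6 + 168·9 = 1518, valid modulo lcm(168, 13) = 2184: x ≡ 1518 (mod 2184).
  Combine with x ≡ 1 (mod 5); new modulus lcm = 10920.
    Write x = 1518 + 2184·t and substitute into x ≡ 1 (mod 5): 2184·t ≡ 1 − 1518 = -1517 (mod 5).
    Reduce coefficients mod 5: 4·t ≡ 3 (mod 5).
    The inverse of 4 mod 5 is 4 (since 4·4 = 16 = 3·5 + 1), so t ≡ 4·3 = 12 ≡ 2 (mod 5).
    Then x = 1518 + 2184·2 = 5886, valid modulo lcm(2184, 5) = 10920: x ≡ 5886 (mod 10920).
Verify against each original: 5886 mod 8 = 6, 5886 mod 7 = 6, 5886 mod 3 = 0, 5886 mod 13 = 10, 5886 mod 5 = 1.

x ≡ 5886 (mod 10920).


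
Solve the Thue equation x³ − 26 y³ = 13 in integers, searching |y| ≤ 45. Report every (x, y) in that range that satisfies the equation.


The equation is x³ - 26y³ = 13. For fixed y, x³ = 26·y³ + 13, so a solution requires the RHS to be a perfect cube.
Strategy: iterate y from -45 to 45, compute RHS = 26·y³ + 13, and check whether it is a (positive or negative) perfect cube.
Check small values of y:
  y = 0: RHS = 13 is not a perfect cube.
  y = 1: RHS = 39 is not a perfect cube.
  y = -1: RHS = -13 is not a perfect cube.
  y = 2: RHS = 221 is not a perfect cube.
  y = -2: RHS = -195 is not a perfect cube.
  y = 3: RHS = 715 is not a perfect cube.
  y = -3: RHS = -689 is not a perfect cube.
Continuing the search up to |y| = 45 finds no solutions either.
No (x, y) in the scanned range satisfies the equation.

No integer solutions with |y| ≤ 45.


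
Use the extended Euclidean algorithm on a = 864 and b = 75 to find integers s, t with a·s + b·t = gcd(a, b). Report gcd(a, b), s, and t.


Euclidean algorithm on (864, 75) — divide until remainder is 0:
  864 = 11 · 75 + 39
  75 = 1 · 39 + 36
  39 = 1 · 36 + 3
  36 = 12 · 3 + 0
gcd(864, 75) = 3.
Track Bezout coefficients alongside the remainders: start with r₀ = 864 = a·1 + b·0 (s = 1, t = 0) and r₁ = 75 = a·0 + b·1 (s = 0, t = 1); each new remainder r_{k+1} = r_{k-1} − q_k·r_k inherits s_{k+1} = s_{k-1} − q_k·s_k, t_{k+1} = t_{k-1} − q_k·t_k, so r_k = a·s_k + b·t_k at every step:
  q = 11: r = 39, s = 1 − 11·0 = 1, t = 0 − 11·1 = -11  (check: 864·1 + 75·(-11) = 39)
  q = 1: r = 36, s = 0 − 1·1 = -1, t = 1 − 1·(-11) = 12  (check: 864·(-1) + 75·12 = 36)
  q = 1: r = 3, s = 1 − 1·(-1) = 2, t = -11 − 1·12 = -23  (check: 864·2 + 75·(-23) = 3)
The row with r = 3 (the gcd) gives the Bezout coefficients s = 2, t = -23.
Result: 864 · (2) + 75 · (-23) = 3.

gcd(864, 75) = 3; s = 2, t = -23 (check: 864·2 + 75·(-23) = 3).


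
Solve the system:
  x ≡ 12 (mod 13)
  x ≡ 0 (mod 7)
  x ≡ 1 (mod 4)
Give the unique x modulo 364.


Moduli 13, 7, 4 are pairwise coprime; by CRT there is a unique solution modulo M = 13 · 7 · 4 = 364.
Solve pairwise, accumulating the modulus:
  Start with x ≡ 12 (mod 13).
  Combine with x ≡ 0 (mod 7): since gcd(13, 7) = 1, we get a unique residue mod 91.
    Write x = 12 + 13·t and substitute into x ≡ 0 (mod 7): 13·t ≡ 0 − 12 = -12 (mod 7).
    Reduce coefficients mod 7: 6·t ≡ 2 (mod 7).
    The inverse of 6 mod 7 is 6 (since 6·6 = 36 = 5·7 + 1), so t ≡ 6·2 = 12 ≡ 5 (mod 7).
    Then x = 12 + 13·5 = 77, valid modulo lcm(13, 7) = 91: x ≡ 77 (mod 91).
  Combine with x ≡ 1 (mod 4): since gcd(91, 4) = 1, we get a unique residue mod 364.
    Write x = 77 + 91·t and substitute into x ≡ 1 (mod 4): 91·t ≡ 1 − 77 = -76 (mod 4).
    Reduce coefficients mod 4: 3·t ≡ 0 (mod 4).
    The inverse of 3 mod 4 is 3 (since 3·3 = 9 = 2·4 + 1), so t ≡ 3·0 = 0 ≡ 0 (mod 4).
    Then x = 77 + 91·0 = 77, valid modulo lcm(91, 4) = 364: x ≡ 77 (mod 364).
Verify: 77 mod 13 = 12 ✓, 77 mod 7 = 0 ✓, 77 mod 4 = 1 ✓.

x ≡ 77 (mod 364).


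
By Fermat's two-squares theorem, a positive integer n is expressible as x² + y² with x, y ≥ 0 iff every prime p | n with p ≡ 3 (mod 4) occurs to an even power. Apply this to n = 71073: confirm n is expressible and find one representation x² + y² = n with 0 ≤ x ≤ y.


Step 1: Factor n = 71073 = 3^2 · 53 · 149.
Step 2: Check the mod-4 condition on each prime factor: 3 ≡ 3 (mod 4), exponent 2 (must be even); 53 ≡ 1 (mod 4), exponent 1; 149 ≡ 1 (mod 4), exponent 1.
All primes ≡ 3 (mod 4) appear to even exponent (or don't appear), so by the two-squares theorem n IS expressible as a sum of two squares.
Step 3: Build a representation. Group n = k² · m with k = 3 and m = 53 · 149 = 7897 (a product of primes ≡ 1 (mod 4)); a representation of m scales to one of n via (k·x)² + (k·y)² = k²(x² + y²). Each prime p ≡ 1 (mod 4) is itself a sum of two squares; find a² by testing p − a² for a perfect square:
  53: 53 − 1² = 52, 53 − 2² = 49 = 7² ⇒ 53 = 2² + 7².
  149: 149 − 1² = 148, 149 − 2² = 145, 149 − 3² = 140, 149 − 4² = 133, 149 − 5² = 124, 149 − 6² = 113, 149 − 7² = 100 = 10² ⇒ 149 = 7² + 10².
  Combine using the Brahmagupta–Fibonacci identity (a² + b²)(c² + d²) = (ac − bd)² + (ad + bc)² = (ac + bd)² + (ad − bc)²:
  53 · 149 = 7897: from (2² + 7²)(7² + 10²), take (2·7 − 7·10, 2·10 + 7·7) = (14 − 70, 20 + 49) = (-56, 69); dropping signs (only squares matter) gives (56, 69); check 56² + 69² = 3136 + 4761 = 7897 ✓.
  Scale by k = 3: (3·56, 3·69) = (168, 207).
Step 4: Order so x ≤ y and verify: 168² + 207² = 28224 + 42849 = 71073 = n. ✓

n = 71073 = 168² + 207² (one valid representation with x ≤ y).


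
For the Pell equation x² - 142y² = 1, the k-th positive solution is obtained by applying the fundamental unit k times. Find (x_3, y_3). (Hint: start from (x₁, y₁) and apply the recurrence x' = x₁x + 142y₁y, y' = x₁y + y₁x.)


Step 1: Find the fundamental solution (x₁, y₁) of x² - 142y² = 1.
  Expand √142 as a continued fraction. a₀ = ⌊√142⌋ = 11; iterate m_{k+1} = d_k·a_k − m_k, d_{k+1} = (142 − m_{k+1}²)/d_k, a_{k+1} = ⌊(a₀ + m_{k+1})/d_{k+1}⌋ (starting m₀ = 0, d₀ = 1), with convergents p_k = a_k·p_{k-1} + p_{k-2}, q_k = a_k·q_{k-1} + q_{k-2} (p₋₁ = 1, q₋₁ = 0):
  k = 0: a₀ = 11; p₀/q₀ = 11/1; p₀² − 142·q₀² = 121 − 142 = -21.
  k = 1: m = 11, d = 21, a = ⌊(11 + 11)/21⌋ = 1; p/q = (1·11 + 1)/(1·1 + 0) = 12/1; p² − 142·q² = 144 − 142 = 2.
  k = 2: m = 10, d = 2, a = ⌊(11 + 10)/2⌋ = 10; p/q = (10·12 + 11)/(10·1 + 1) = 131/11; p² − 142·q² = 17161 − 17182 = -21.
  k = 3: m = 10, d = 21, a = ⌊(11 + 10)/21⌋ = 1; p/q = (1·131 + 12)/(1·11 + 1) = 143/12; p² − 142·q² = 20449 − 20448 = 1.
  The first convergent with p² − 142·q² = 1 gives the fundamental solution (x₁, y₁) = (143, 12).
Step 2: Apply the recurrence (x_{n+1}, y_{n+1}) = (x₁x_n + 142y₁y_n, x₁y_n + y₁x_n) repeatedly.
  From (x_1, y_1) = (143, 12): x_2 = 143·143 + 142·12·12 = 40897; y_2 = 143·12 + 12·143 = 3432.
  From (x_2, y_2) = (40897, 3432): x_3 = 143·40897 + 142·12·3432 = 11696399; y_3 = 143·3432 + 12·40897 = 981540.
Step 3: Verify x_3² - 142·y_3² = 136805749567201 - 136805749567200 = 1 (should be 1). ✓

(x_1, y_1) = (143, 12); (x_3, y_3) = (11696399, 981540).


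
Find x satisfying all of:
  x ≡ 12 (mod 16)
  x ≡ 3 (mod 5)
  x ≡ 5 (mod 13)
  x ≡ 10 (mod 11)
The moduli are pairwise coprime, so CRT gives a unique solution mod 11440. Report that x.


Product of moduli M = 16 · 5 · 13 · 11 = 11440.
Merge one congruence at a time:
  Start: x ≡ 12 (mod 16).
  Combine with x ≡ 3 (mod 5); new modulus lcm = 80.
    Write x = 12 + 16·t and substitute into x ≡ 3 (mod 5): 16·t ≡ 3 − 12 = -9 (mod 5).
    Reduce coefficients mod 5: 1·t ≡ 1 (mod 5).
    So t ≡ 1 (mod 5).
    Then x = 12 + 16·1 = 28, valid modulo lcm(16, 5) = 80: x ≡ 28 (mod 80).
  Combine with x ≡ 5 (mod 13); new modulus lcm = 1040.
    Write x = 28 + 80·t and substitute into x ≡ 5 (mod 13): 80·t ≡ 5 − 28 = -23 (mod 13).
    Reduce coefficients mod 13: 2·t ≡ 3 (mod 13).
    The inverse of 2 mod 13 is 7 (since 2·7 = 14 = 1·13 + 1), so t ≡ 7·3 = 21 ≡ 8 (mod 13).
    Then x = 28 + 80·8 = 668, valid modulo lcm(80, 13) = 1040: x ≡ 668 (mod 1040).
  Combine with x ≡ 10 (mod 11); new modulus lcm = 11440.
    Write x = 668 + 1040·t and substitute into x ≡ 10 (mod 11): 1040·t ≡ 10 − 668 = -658 (mod 11).
    Reduce coefficients mod 11: 6·t ≡ 2 (mod 11).
    The inverse of 6 mod 11 is 2 (since 6·2 = 12 = 1·11 + 1), so t ≡ 2·2 = 4 ≡ 4 (mod 11).
    Then x = 668 + 1040·4 = 4828, valid modulo lcm(1040, 11) = 11440: x ≡ 4828 (mod 11440).
Verify against each original: 4828 mod 16 = 12, 4828 mod 5 = 3, 4828 mod 13 = 5, 4828 mod 11 = 10.

x ≡ 4828 (mod 11440).


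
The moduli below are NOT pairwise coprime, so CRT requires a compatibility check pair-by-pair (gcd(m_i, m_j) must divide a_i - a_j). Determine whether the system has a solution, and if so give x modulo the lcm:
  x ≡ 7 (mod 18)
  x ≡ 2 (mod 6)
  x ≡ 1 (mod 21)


Moduli 18, 6, 21 are not pairwise coprime, so CRT works modulo lcm(m_i) when all pairwise compatibility conditions hold.
Pairwise compatibility: gcd(m_i, m_j) must divide a_i - a_j for every pair.
Merge one congruence at a time:
  Start: x ≡ 7 (mod 18).
  Combine with x ≡ 2 (mod 6): gcd(18, 6) = 6, and 2 - 7 = -5 is NOT divisible by 6.
    ⇒ system is inconsistent (no integer solution).

No solution (the system is inconsistent).


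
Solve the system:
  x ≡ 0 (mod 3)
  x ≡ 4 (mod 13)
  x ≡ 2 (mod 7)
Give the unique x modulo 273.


Moduli 3, 13, 7 are pairwise coprime; by CRT there is a unique solution modulo M = 3 · 13 · 7 = 273.
Solve pairwise, accumulating the modulus:
  Start with x ≡ 0 (mod 3).
  Combine with x ≡ 4 (mod 13): since gcd(3, 13) = 1, we get a unique residue mod 39.
    Write x = 0 + 3·t and substitute into x ≡ 4 (mod 13): 3·t ≡ 4 − 0 = 4 (mod 13).
    The inverse of 3 mod 13 is 9 (since 3·9 = 27 = 2·13 + 1), so t ≡ 9·4 = 36 ≡ 10 (mod 13).
    Then x = 0 + 3·10 = 30, valid modulo lcm(3, 13) = 39: x ≡ 30 (mod 39).
  Combine with x ≡ 2 (mod 7): since gcd(39, 7) = 1, we get a unique residue mod 273.
    Write x = 30 + 39·t and substitute into x ≡ 2 (mod 7): 39·t ≡ 2 − 30 = -28 (mod 7).
    Reduce coefficients mod 7: 4·t ≡ 0 (mod 7).
    The inverse of 4 mod 7 is 2 (since 4·2 = 8 = 1·7 + 1), so t ≡ 2·0 = 0 ≡ 0 (mod 7).
    Then x = 30 + 39·0 = 30, valid modulo lcm(39, 7) = 273: x ≡ 30 (mod 273).
Verify: 30 mod 3 = 0 ✓, 30 mod 13 = 4 ✓, 30 mod 7 = 2 ✓.

x ≡ 30 (mod 273).


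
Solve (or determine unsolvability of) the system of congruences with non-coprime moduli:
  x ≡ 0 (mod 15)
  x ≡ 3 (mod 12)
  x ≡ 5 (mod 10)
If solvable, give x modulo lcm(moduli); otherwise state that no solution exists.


Moduli 15, 12, 10 are not pairwise coprime, so CRT works modulo lcm(m_i) when all pairwise compatibility conditions hold.
Pairwise compatibility: gcd(m_i, m_j) must divide a_i - a_j for every pair.
Merge one congruence at a time:
  Start: x ≡ 0 (mod 15).
  Combine with x ≡ 3 (mod 12): gcd(15, 12) = 3; 3 - 0 = 3, which IS divisible by 3, so compatible.
    Write x = 0 + 15·t and substitute into x ≡ 3 (mod 12): 15·t ≡ 3 − 0 = 3 (mod 12).
    Divide the congruence (and modulus) by g = 3: 5·t ≡ 1 (mod 4).
    Reduce coefficients mod 4: 1·t ≡ 1 (mod 4).
    So t ≡ 1 (mod 4).
    Then x = 0 + 15·1 = 15, valid modulo lcm(15, 12) = 60: x ≡ 15 (mod 60).
  Combine with x ≡ 5 (mod 10): gcd(60, 10) = 10; 5 - 15 = -10, which IS divisible by 10, so compatible.
    Write x = 15 + 60·t and substitute into x ≡ 5 (mod 10): 60·t ≡ 5 − 15 = -10 (mod 10).
    Divide the congruence (and modulus) by g = 10: 6·t ≡ -1 (mod 1).
    Modulo 1 every t works; take t = 0.
    Then x = 15 + 60·0 = 15, valid modulo lcm(60, 10) = 60: x ≡ 15 (mod 60).
Verify: 15 mod 15 = 0, 15 mod 12 = 3, 15 mod 10 = 5.

x ≡ 15 (mod 60).


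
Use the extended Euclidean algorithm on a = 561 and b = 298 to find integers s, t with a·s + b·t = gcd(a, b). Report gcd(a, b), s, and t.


Euclidean algorithm on (561, 298) — divide until remainder is 0:
  561 = 1 · 298 + 263
  298 = 1 · 263 + 35
  263 = 7 · 35 + 18
  35 = 1 · 18 + 17
  18 = 1 · 17 + 1
  17 = 17 · 1 + 0
gcd(561, 298) = 1.
Track Bezout coefficients alongside the remainders: start with r₀ = 561 = a·1 + b·0 (s = 1, t = 0) and r₁ = 298 = a·0 + b·1 (s = 0, t = 1); each new remainder r_{k+1} = r_{k-1} − q_k·r_k inherits s_{k+1} = s_{k-1} − q_k·s_k, t_{k+1} = t_{k-1} − q_k·t_k, so r_k = a·s_k + b·t_k at every step:
  q = 1: r = 263, s = 1 − 1·0 = 1, t = 0 − 1·1 = -1  (check: 561·1 + 298·(-1) = 263)
  q = 1: r = 35, s = 0 − 1·1 = -1, t = 1 − 1·(-1) = 2  (check: 561·(-1) + 298·2 = 35)
  q = 7: r = 18, s = 1 − 7·(-1) = 8, t = -1 − 7·2 = -15  (check: 561·8 + 298·(-15) = 18)
  q = 1: r = 17, s = -1 − 1·8 = -9, t = 2 − 1·(-15) = 17  (check: 561·(-9) + 298·17 = 17)
  q = 1: r = 1, s = 8 − 1·(-9) = 17, t = -15 − 1·17 = -32  (check: 561·17 + 298·(-32) = 1)
The row with r = 1 (the gcd) gives the Bezout coefficients s = 17, t = -32.
Result: 561 · (17) + 298 · (-32) = 1.

gcd(561, 298) = 1; s = 17, t = -32 (check: 561·17 + 298·(-32) = 1).


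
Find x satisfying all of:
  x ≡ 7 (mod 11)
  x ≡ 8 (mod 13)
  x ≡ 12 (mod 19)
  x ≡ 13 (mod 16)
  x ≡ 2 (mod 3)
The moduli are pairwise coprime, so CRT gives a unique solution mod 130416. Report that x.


Product of moduli M = 11 · 13 · 19 · 16 · 3 = 130416.
Merge one congruence at a time:
  Start: x ≡ 7 (mod 11).
  Combine with x ≡ 8 (mod 13); new modulus lcm = 143.
    Write x = 7 + 11·t and substitute into x ≡ 8 (mod 13): 11·t ≡ 8 − 7 = 1 (mod 13).
    The inverse of 11 mod 13 is 6 (since 11·6 = 66 = 5·13 + 1), so t ≡ 6·1 = 6 ≡ 6 (mod 13).
    Then x = 7 + 11·6 = 73, valid modulo lcm(11, 13) = 143: x ≡ 73 (mod 143).
  Combine with x ≡ 12 (mod 19); new modulus lcm = 2717.
    Write x = 73 + 143·t and substitute into x ≡ 12 (mod 19): 143·t ≡ 12 − 73 = -61 (mod 19).
    Reduce coefficients mod 19: 10·t ≡ 15 (mod 19).
    The inverse of 10 mod 19 is 2 (since 10·2 = 20 = 1·19 + 1), so t ≡ 2·15 = 30 ≡ 11 (mod 19).
    Then x = 73 + 143·11 = 1646, valid modulo lcm(143, 19) = 2717: x ≡ 1646 (mod 2717).
  Combine with x ≡ 13 (mod 16); new modulus lcm = 43472.
    Write x = 1646 + 2717·t and substitute into x ≡ 13 (mod 16): 2717·t ≡ 13 − 1646 = -1633 (mod 16).
    Reduce coefficients mod 16: 13·t ≡ 15 (mod 16).
    The inverse of 13 mod 16 is 5 (since 13·5 = 65 = 4·16 + 1), so t ≡ 5·15 = 75 ≡ 11 (mod 16).
    Then x = 1646 + 2717·11 = 31533, valid modulo lcm(2717, 16) = 43472: x ≡ 31533 (mod 43472).
  Combine with x ≡ 2 (mod 3); new modulus lcm = 130416.
    Write x = 31533 + 43472·t and substitute into x ≡ 2 (mod 3): 43472·t ≡ 2 − 31533 = -31531 (mod 3).
    Reduce coefficients mod 3: 2·t ≡ 2 (mod 3).
    The inverse of 2 mod 3 is 2 (since 2·2 = 4 = 1·3 + 1), so t ≡ 2·2 = 4 ≡ 1 (mod 3).
    Then x = 31533 + 43472·1 = 75005, valid modulo lcm(43472, 3) = 130416: x ≡ 75005 (mod 130416).
Verify against each original: 75005 mod 11 = 7, 75005 mod 13 = 8, 75005 mod 19 = 12, 75005 mod 16 = 13, 75005 mod 3 = 2.

x ≡ 75005 (mod 130416).


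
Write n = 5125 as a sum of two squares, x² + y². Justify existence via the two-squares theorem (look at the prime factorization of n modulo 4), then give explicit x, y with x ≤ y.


Step 1: Factor n = 5125 = 5^3 · 41.
Step 2: Check the mod-4 condition on each prime factor: 5 ≡ 1 (mod 4), exponent 3; 41 ≡ 1 (mod 4), exponent 1.
All primes ≡ 3 (mod 4) appear to even exponent (or don't appear), so by the two-squares theorem n IS expressible as a sum of two squares.
Step 3: Build a representation. Group n = k² · m with k = 5 and m = 5 · 41 = 205 (a product of primes ≡ 1 (mod 4)); a representation of m scales to one of n via (k·x)² + (k·y)² = k²(x² + y²). Each prime p ≡ 1 (mod 4) is itself a sum of two squares; find a² by testing p − a² for a perfect square:
  5: 5 − 1² = 4 = 2² ⇒ 5 = 1² + 2².
  41: 41 − 1² = 40, 41 − 2² = 37, 41 − 3² = 32, 41 − 4² = 25 = 5² ⇒ 41 = 4² + 5².
  Combine using the Brahmagupta–Fibonacci identity (a² + b²)(c² + d²) = (ac − bd)² + (ad + bc)² = (ac + bd)² + (ad − bc)²:
  5 · 41 = 205: from (1² + 2²)(4² + 5²), take (1·4 − 2·5, 1·5 + 2·4) = (4 − 10, 5 + 8) = (-6, 13); dropping signs (only squares matter) gives (6, 13); check 6² + 13² = 36 + 169 = 205 ✓.
  Scale by k = 5: (5·6, 5·13) = (30, 65).
Step 4: Order so x ≤ y and verify: 30² + 65² = 900 + 4225 = 5125 = n. ✓

n = 5125 = 30² + 65² (one valid representation with x ≤ y).


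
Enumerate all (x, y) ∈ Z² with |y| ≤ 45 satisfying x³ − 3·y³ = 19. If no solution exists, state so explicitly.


The equation is x³ - 3y³ = 19. For fixed y, x³ = 3·y³ + 19, so a solution requires the RHS to be a perfect cube.
Strategy: iterate y from -45 to 45, compute RHS = 3·y³ + 19, and check whether it is a (positive or negative) perfect cube.
Check small values of y:
  y = 0: RHS = 19 is not a perfect cube.
  y = 1: RHS = 22 is not a perfect cube.
  y = -1: RHS = 16 is not a perfect cube.
  y = 2: RHS = 43 is not a perfect cube.
  y = -2: RHS = -5 is not a perfect cube.
  y = 3: RHS = 100 is not a perfect cube.
  y = -3: RHS = -62 is not a perfect cube.
Continuing the search up to |y| = 45 finds no solutions either.
No (x, y) in the scanned range satisfies the equation.

No integer solutions with |y| ≤ 45.


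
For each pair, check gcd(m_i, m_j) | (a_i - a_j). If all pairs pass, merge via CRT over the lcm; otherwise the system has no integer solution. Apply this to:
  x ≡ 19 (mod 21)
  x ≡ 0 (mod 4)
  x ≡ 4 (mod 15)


Moduli 21, 4, 15 are not pairwise coprime, so CRT works modulo lcm(m_i) when all pairwise compatibility conditions hold.
Pairwise compatibility: gcd(m_i, m_j) must divide a_i - a_j for every pair.
Merge one congruence at a time:
  Start: x ≡ 19 (mod 21).
  Combine with x ≡ 0 (mod 4): gcd(21, 4) = 1; 0 - 19 = -19, which IS divisible by 1, so compatible.
    Write x = 19 + 21·t and substitute into x ≡ 0 (mod 4): 21·t ≡ 0 − 19 = -19 (mod 4).
    Reduce coefficients mod 4: 1·t ≡ 1 (mod 4).
    So t ≡ 1 (mod 4).
    Then x = 19 + 21·1 = 40, valid modulo lcm(21, 4) = 84: x ≡ 40 (mod 84).
  Combine with x ≡ 4 (mod 15): gcd(84, 15) = 3; 4 - 40 = -36, which IS divisible by 3, so compatible.
    Write x = 40 + 84·t and substitute into x ≡ 4 (mod 15): 84·t ≡ 4 − 40 = -36 (mod 15).
    Divide the congruence (and modulus) by g = 3: 28·t ≡ -12 (mod 5).
    Reduce coefficients mod 5: 3·t ≡ 3 (mod 5).
    The inverse of 3 mod 5 is 2 (since 3·2 = 6 = 1·5 + 1), so t ≡ 2·3 = 6 ≡ 1 (mod 5).
    Then x = 40 + 84·1 = 124, valid modulo lcm(84, 15) = 420: x ≡ 124 (mod 420).
Verify: 124 mod 21 = 19, 124 mod 4 = 0, 124 mod 15 = 4.

x ≡ 124 (mod 420).


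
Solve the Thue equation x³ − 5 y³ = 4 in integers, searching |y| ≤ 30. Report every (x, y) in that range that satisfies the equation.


The equation is x³ - 5y³ = 4. For fixed y, x³ = 5·y³ + 4, so a solution requires the RHS to be a perfect cube.
Strategy: iterate y from -30 to 30, compute RHS = 5·y³ + 4, and check whether it is a (positive or negative) perfect cube.
Check small values of y:
  y = 0: RHS = 4 is not a perfect cube.
  y = 1: RHS = 9 is not a perfect cube.
  y = -1: RHS = -1 = (-1)³ ⇒ x = -1 works.
  y = 2: RHS = 44 is not a perfect cube.
  y = -2: RHS = -36 is not a perfect cube.
  y = 3: RHS = 139 is not a perfect cube.
  y = -3: RHS = -131 is not a perfect cube.
Continuing the search up to |y| = 30 finds no further solutions beyond those listed.
Collected solutions: (-1, -1).

Solutions (with |y| ≤ 30): (-1, -1).


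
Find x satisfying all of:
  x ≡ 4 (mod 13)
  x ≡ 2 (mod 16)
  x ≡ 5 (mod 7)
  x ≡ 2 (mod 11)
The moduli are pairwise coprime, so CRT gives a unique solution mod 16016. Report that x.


Product of moduli M = 13 · 16 · 7 · 11 = 16016.
Merge one congruence at a time:
  Start: x ≡ 4 (mod 13).
  Combine with x ≡ 2 (mod 16); new modulus lcm = 208.
    Write x = 4 + 13·t and substitute into x ≡ 2 (mod 16): 13·t ≡ 2 − 4 = -2 (mod 16).
    Reduce coefficients mod 16: 13·t ≡ 14 (mod 16).
    The inverse of 13 mod 16 is 5 (since 13·5 = 65 = 4·16 + 1), so t ≡ 5·14 = 70 ≡ 6 (mod 16).
    Then x = 4 + 13·6 = 82, valid modulo lcm(13, 16) = 208: x ≡ 82 (mod 208).
  Combine with x ≡ 5 (mod 7); new modulus lcm = 1456.
    Write x = 82 + 208·t and substitute into x ≡ 5 (mod 7): 208·t ≡ 5 − 82 = -77 (mod 7).
    Reduce coefficients mod 7: 5·t ≡ 0 (mod 7).
    The inverse of 5 mod 7 is 3 (since 5·3 = 15 = 2·7 + 1), so t ≡ 3·0 = 0 ≡ 0 (mod 7).
    Then x = 82 + 208·0 = 82, valid modulo lcm(208, 7) = 1456: x ≡ 82 (mod 1456).
  Combine with x ≡ 2 (mod 11); new modulus lcm = 16016.
    Write x = 82 + 1456·t and substitute into x ≡ 2 (mod 11): 1456·t ≡ 2 − 82 = -80 (mod 11).
    Reduce coefficients mod 11: 4·t ≡ 8 (mod 11).
    The inverse of 4 mod 11 is 3 (since 4·3 = 12 = 1·11 + 1), so t ≡ 3·8 = 24 ≡ 2 (mod 11).
    Then x = 82 + 1456·2 = 2994, valid modulo lcm(1456, 11) = 16016: x ≡ 2994 (mod 16016).
Verify against each original: 2994 mod 13 = 4, 2994 mod 16 = 2, 2994 mod 7 = 5, 2994 mod 11 = 2.

x ≡ 2994 (mod 16016).


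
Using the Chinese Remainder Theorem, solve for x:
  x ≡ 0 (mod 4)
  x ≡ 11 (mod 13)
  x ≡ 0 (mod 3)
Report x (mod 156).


Moduli 4, 13, 3 are pairwise coprime; by CRT there is a unique solution modulo M = 4 · 13 · 3 = 156.
Solve pairwise, accumulating the modulus:
  Start with x ≡ 0 (mod 4).
  Combine with x ≡ 11 (mod 13): since gcd(4, 13) = 1, we get a unique residue mod 52.
    Write x = 0 + 4·t and substitute into x ≡ 11 (mod 13): 4·t ≡ 11 − 0 = 11 (mod 13).
    The inverse of 4 mod 13 is 10 (since 4·10 = 40 = 3·13 + 1), so t ≡ 10·11 = 110 ≡ 6 (mod 13).
    Then x = 0 + 4·6 = 24, valid modulo lcm(4, 13) = 52: x ≡ 24 (mod 52).
  Combine with x ≡ 0 (mod 3): since gcd(52, 3) = 1, we get a unique residue mod 156.
    Write x = 24 + 52·t and substitute into x ≡ 0 (mod 3): 52·t ≡ 0 − 24 = -24 (mod 3).
    Reduce coefficients mod 3: 1·t ≡ 0 (mod 3).
    So t ≡ 0 (mod 3).
    Then x = 24 + 52·0 = 24, valid modulo lcm(52, 3) = 156: x ≡ 24 (mod 156).
Verify: 24 mod 4 = 0 ✓, 24 mod 13 = 11 ✓, 24 mod 3 = 0 ✓.

x ≡ 24 (mod 156).


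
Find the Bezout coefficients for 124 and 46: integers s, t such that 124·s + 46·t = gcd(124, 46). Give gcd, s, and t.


Euclidean algorithm on (124, 46) — divide until remainder is 0:
  124 = 2 · 46 + 32
  46 = 1 · 32 + 14
  32 = 2 · 14 + 4
  14 = 3 · 4 + 2
  4 = 2 · 2 + 0
gcd(124, 46) = 2.
Track Bezout coefficients alongside the remainders: start with r₀ = 124 = a·1 + b·0 (s = 1, t = 0) and r₁ = 46 = a·0 + b·1 (s = 0, t = 1); each new remainder r_{k+1} = r_{k-1} − q_k·r_k inherits s_{k+1} = s_{k-1} − q_k·s_k, t_{k+1} = t_{k-1} − q_k·t_k, so r_k = a·s_k + b·t_k at every step:
  q = 2: r = 32, s = 1 − 2·0 = 1, t = 0 − 2·1 = -2  (check: 124·1 + 46·(-2) = 32)
  q = 1: r = 14, s = 0 − 1·1 = -1, t = 1 − 1·(-2) = 3  (check: 124·(-1) + 46·3 = 14)
  q = 2: r = 4, s = 1 − 2·(-1) = 3, t = -2 − 2·3 = -8  (check: 124·3 + 46·(-8) = 4)
  q = 3: r = 2, s = -1 − 3·3 = -10, t = 3 − 3·(-8) = 27  (check: 124·(-10) + 46·27 = 2)
The row with r = 2 (the gcd) gives the Bezout coefficients s = -10, t = 27.
Result: 124 · (-10) + 46 · (27) = 2.

gcd(124, 46) = 2; s = -10, t = 27 (check: 124·(-10) + 46·27 = 2).


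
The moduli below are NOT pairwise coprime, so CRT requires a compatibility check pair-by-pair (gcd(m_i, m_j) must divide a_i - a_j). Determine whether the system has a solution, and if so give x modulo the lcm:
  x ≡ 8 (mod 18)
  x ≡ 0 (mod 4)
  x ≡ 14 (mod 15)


Moduli 18, 4, 15 are not pairwise coprime, so CRT works modulo lcm(m_i) when all pairwise compatibility conditions hold.
Pairwise compatibility: gcd(m_i, m_j) must divide a_i - a_j for every pair.
Merge one congruence at a time:
  Start: x ≡ 8 (mod 18).
  Combine with x ≡ 0 (mod 4): gcd(18, 4) = 2; 0 - 8 = -8, which IS divisible by 2, so compatible.
    Write x = 8 + 18·t and substitute into x ≡ 0 (mod 4): 18·t ≡ 0 − 8 = -8 (mod 4).
    Divide the congruence (and modulus) by g = 2: 9·t ≡ -4 (mod 2).
    Reduce coefficients mod 2: 1·t ≡ 0 (mod 2).
    So t ≡ 0 (mod 2).
    Then x = 8 + 18·0 = 8, valid modulo lcm(18, 4) = 36: x ≡ 8 (mod 36).
  Combine with x ≡ 14 (mod 15): gcd(36, 15) = 3; 14 - 8 = 6, which IS divisible by 3, so compatible.
    Write x = 8 + 36·t and substitute into x ≡ 14 (mod 15): 36·t ≡ 14 − 8 = 6 (mod 15).
    Divide the congruence (and modulus) by g = 3: 12·t ≡ 2 (mod 5).
    Reduce coefficients mod 5: 2·t ≡ 2 (mod 5).
    The inverse of 2 mod 5 is 3 (since 2·3 = 6 = 1·5 + 1), so t ≡ 3·2 = 6 ≡ 1 (mod 5).
    Then x = 8 + 36·1 = 44, valid modulo lcm(36, 15) = 180: x ≡ 44 (mod 180).
Verify: 44 mod 18 = 8, 44 mod 4 = 0, 44 mod 15 = 14.

x ≡ 44 (mod 180).


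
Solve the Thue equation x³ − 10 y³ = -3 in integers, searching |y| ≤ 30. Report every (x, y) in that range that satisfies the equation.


The equation is x³ - 10y³ = -3. For fixed y, x³ = 10·y³ − 3, so a solution requires the RHS to be a perfect cube.
Strategy: iterate y from -30 to 30, compute RHS = 10·y³ − 3, and check whether it is a (positive or negative) perfect cube.
Check small values of y:
  y = 0: RHS = -3 is not a perfect cube.
  y = 1: RHS = 7 is not a perfect cube.
  y = -1: RHS = -13 is not a perfect cube.
  y = 2: RHS = 77 is not a perfect cube.
  y = -2: RHS = -83 is not a perfect cube.
  y = 3: RHS = 267 is not a perfect cube.
  y = -3: RHS = -273 is not a perfect cube.
Continuing the search up to |y| = 30 finds no solutions either.
No (x, y) in the scanned range satisfies the equation.

No integer solutions with |y| ≤ 30.


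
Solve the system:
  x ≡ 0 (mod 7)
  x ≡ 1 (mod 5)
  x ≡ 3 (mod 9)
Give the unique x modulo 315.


Moduli 7, 5, 9 are pairwise coprime; by CRT there is a unique solution modulo M = 7 · 5 · 9 = 315.
Solve pairwise, accumulating the modulus:
  Start with x ≡ 0 (mod 7).
  Combine with x ≡ 1 (mod 5): since gcd(7, 5) = 1, we get a unique residue mod 35.
    Write x = 0 + 7·t and substitute into x ≡ 1 (mod 5): 7·t ≡ 1 − 0 = 1 (mod 5).
    Reduce coefficients mod 5: 2·t ≡ 1 (mod 5).
    The inverse of 2 mod 5 is 3 (since 2·3 = 6 = 1·5 + 1), so t ≡ 3·1 = 3 ≡ 3 (mod 5).
    Then x = 0 + 7·3 = 21, valid modulo lcm(7, 5) = 35: x ≡ 21 (mod 35).
  Combine with x ≡ 3 (mod 9): since gcd(35, 9) = 1, we get a unique residue mod 315.
    Write x = 21 + 35·t and substitute into x ≡ 3 (mod 9): 35·t ≡ 3 − 21 = -18 (mod 9).
    Reduce coefficients mod 9: 8·t ≡ 0 (mod 9).
    The inverse of 8 mod 9 is 8 (since 8·8 = 64 = 7·9 + 1), so t ≡ 8·0 = 0 ≡ 0 (mod 9).
    Then x = 21 + 35·0 = 21, valid modulo lcm(35, 9) = 315: x ≡ 21 (mod 315).
Verify: 21 mod 7 = 0 ✓, 21 mod 5 = 1 ✓, 21 mod 9 = 3 ✓.

x ≡ 21 (mod 315).


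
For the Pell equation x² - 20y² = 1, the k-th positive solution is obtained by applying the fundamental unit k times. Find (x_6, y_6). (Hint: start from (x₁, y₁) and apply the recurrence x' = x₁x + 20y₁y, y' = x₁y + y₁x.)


Step 1: Find the fundamental solution (x₁, y₁) of x² - 20y² = 1.
  Expand √20 as a continued fraction. a₀ = ⌊√20⌋ = 4; iterate m_{k+1} = d_k·a_k − m_k, d_{k+1} = (20 − m_{k+1}²)/d_k, a_{k+1} = ⌊(a₀ + m_{k+1})/d_{k+1}⌋ (starting m₀ = 0, d₀ = 1), with convergents p_k = a_k·p_{k-1} + p_{k-2}, q_k = a_k·q_{k-1} + q_{k-2} (p₋₁ = 1, q₋₁ = 0):
  k = 0: a₀ = 4; p₀/q₀ = 4/1; p₀² − 20·q₀² = 16 − 20 = -4.
  k = 1: m = 4, d = 4, a = ⌊(4 + 4)/4⌋ = 2; p/q = (2·4 + 1)/(2·1 + 0) = 9/2; p² − 20·q² = 81 − 80 = 1.
  The first convergent with p² − 20·q² = 1 gives the fundamental solution (x₁, y₁) = (9, 2).
Step 2: Apply the recurrence (x_{n+1}, y_{n+1}) = (x₁x_n + 20y₁y_n, x₁y_n + y₁x_n) repeatedly.
  From (x_1, y_1) = (9, 2): x_2 = 9·9 + 20·2·2 = 161; y_2 = 9·2 + 2·9 = 36.
  From (x_2, y_2) = (161, 36): x_3 = 9·161 + 20·2·36 = 2889; y_3 = 9·36 + 2·161 = 646.
  From (x_3, y_3) = (2889, 646): x_4 = 9·2889 + 20·2·646 = 51841; y_4 = 9·646 + 2·2889 = 11592.
  From (x_4, y_4) = (51841, 11592): x_5 = 9·51841 + 20·2·11592 = 930249; y_5 = 9·11592 + 2·51841 = 208010.
  From (x_5, y_5) = (930249, 208010): x_6 = 9·930249 + 20·2·208010 = 16692641; y_6 = 9·208010 + 2·930249 = 3732588.
Step 3: Verify x_6² - 20·y_6² = 278644263554881 - 278644263554880 = 1 (should be 1). ✓

(x_1, y_1) = (9, 2); (x_6, y_6) = (16692641, 3732588).
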